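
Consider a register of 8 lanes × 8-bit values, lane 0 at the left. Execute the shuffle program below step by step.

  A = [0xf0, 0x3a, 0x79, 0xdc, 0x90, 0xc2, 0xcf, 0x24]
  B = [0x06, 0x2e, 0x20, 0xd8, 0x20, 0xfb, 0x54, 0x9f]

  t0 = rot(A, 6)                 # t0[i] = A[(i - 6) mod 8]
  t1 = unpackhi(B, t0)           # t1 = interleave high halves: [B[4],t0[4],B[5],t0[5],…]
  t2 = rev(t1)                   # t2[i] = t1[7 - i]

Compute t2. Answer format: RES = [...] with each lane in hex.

RES = [0x3a, 0x9f, 0xf0, 0x54, 0x24, 0xfb, 0xcf, 0x20]

t0 = [0x79, 0xdc, 0x90, 0xc2, 0xcf, 0x24, 0xf0, 0x3a]
t1 = [0x20, 0xcf, 0xfb, 0x24, 0x54, 0xf0, 0x9f, 0x3a]
t2 = [0x3a, 0x9f, 0xf0, 0x54, 0x24, 0xfb, 0xcf, 0x20]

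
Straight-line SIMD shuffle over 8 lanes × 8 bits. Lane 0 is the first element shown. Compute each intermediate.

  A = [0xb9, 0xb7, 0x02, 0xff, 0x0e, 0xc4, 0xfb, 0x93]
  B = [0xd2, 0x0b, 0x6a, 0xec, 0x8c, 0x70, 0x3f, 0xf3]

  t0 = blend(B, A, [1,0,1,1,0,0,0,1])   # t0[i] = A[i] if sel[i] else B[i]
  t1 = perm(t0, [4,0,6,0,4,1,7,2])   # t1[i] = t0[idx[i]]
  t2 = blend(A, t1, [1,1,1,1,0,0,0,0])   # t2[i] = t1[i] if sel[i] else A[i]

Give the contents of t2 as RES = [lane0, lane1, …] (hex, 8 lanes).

→ t0 |b9|0b|02|ff|8c|70|3f|93|
→ t1 |8c|b9|3f|b9|8c|0b|93|02|
→ t2 |8c|b9|3f|b9|0e|c4|fb|93|

RES = [0x8c, 0xb9, 0x3f, 0xb9, 0x0e, 0xc4, 0xfb, 0x93]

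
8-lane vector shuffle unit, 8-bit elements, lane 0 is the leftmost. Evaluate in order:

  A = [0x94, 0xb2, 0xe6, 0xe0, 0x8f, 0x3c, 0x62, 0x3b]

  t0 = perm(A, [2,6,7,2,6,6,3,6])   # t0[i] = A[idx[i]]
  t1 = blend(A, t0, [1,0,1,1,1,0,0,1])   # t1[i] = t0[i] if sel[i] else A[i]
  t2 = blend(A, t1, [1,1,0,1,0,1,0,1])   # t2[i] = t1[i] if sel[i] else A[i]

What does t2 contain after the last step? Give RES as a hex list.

→ t0 |e6|62|3b|e6|62|62|e0|62|
→ t1 |e6|b2|3b|e6|62|3c|62|62|
→ t2 |e6|b2|e6|e6|8f|3c|62|62|

RES = [0xe6, 0xb2, 0xe6, 0xe6, 0x8f, 0x3c, 0x62, 0x62]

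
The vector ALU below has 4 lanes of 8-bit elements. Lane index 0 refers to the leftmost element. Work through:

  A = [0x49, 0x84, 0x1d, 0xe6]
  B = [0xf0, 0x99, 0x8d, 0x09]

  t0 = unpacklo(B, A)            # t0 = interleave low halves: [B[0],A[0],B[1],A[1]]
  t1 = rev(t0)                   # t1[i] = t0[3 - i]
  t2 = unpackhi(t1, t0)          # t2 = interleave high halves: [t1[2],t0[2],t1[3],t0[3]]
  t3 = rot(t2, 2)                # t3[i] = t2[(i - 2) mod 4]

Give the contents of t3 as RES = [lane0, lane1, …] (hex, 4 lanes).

RES = [ 0xf0  0x84  0x49  0x99 ]

t0 = [0xf0, 0x49, 0x99, 0x84]
t1 = [0x84, 0x99, 0x49, 0xf0]
t2 = [0x49, 0x99, 0xf0, 0x84]
t3 = [0xf0, 0x84, 0x49, 0x99]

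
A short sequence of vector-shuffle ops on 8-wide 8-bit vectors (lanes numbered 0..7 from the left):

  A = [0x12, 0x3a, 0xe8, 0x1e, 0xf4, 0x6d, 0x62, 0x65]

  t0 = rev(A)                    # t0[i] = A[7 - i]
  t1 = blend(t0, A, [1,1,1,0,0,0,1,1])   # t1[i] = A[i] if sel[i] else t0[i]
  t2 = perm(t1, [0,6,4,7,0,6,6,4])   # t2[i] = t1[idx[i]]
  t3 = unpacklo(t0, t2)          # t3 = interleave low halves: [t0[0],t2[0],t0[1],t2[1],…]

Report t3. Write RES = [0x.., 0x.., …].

RES = [0x65, 0x12, 0x62, 0x62, 0x6d, 0x1e, 0xf4, 0x65]

→ t0 |65|62|6d|f4|1e|e8|3a|12|
→ t1 |12|3a|e8|f4|1e|e8|62|65|
→ t2 |12|62|1e|65|12|62|62|1e|
→ t3 |65|12|62|62|6d|1e|f4|65|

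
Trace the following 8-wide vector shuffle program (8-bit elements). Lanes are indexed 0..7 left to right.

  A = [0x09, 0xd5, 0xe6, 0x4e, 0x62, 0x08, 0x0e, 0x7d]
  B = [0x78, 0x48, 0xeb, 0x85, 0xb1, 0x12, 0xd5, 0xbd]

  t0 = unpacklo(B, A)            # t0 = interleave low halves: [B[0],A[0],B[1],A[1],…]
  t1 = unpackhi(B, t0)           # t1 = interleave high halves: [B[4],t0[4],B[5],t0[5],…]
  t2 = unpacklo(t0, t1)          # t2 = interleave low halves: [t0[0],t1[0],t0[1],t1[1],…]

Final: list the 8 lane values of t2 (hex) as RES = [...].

RES = [0x78, 0xb1, 0x09, 0xeb, 0x48, 0x12, 0xd5, 0xe6]

  t0: 78 09 48 d5 eb e6 85 4e
  t1: b1 eb 12 e6 d5 85 bd 4e
  t2: 78 b1 09 eb 48 12 d5 e6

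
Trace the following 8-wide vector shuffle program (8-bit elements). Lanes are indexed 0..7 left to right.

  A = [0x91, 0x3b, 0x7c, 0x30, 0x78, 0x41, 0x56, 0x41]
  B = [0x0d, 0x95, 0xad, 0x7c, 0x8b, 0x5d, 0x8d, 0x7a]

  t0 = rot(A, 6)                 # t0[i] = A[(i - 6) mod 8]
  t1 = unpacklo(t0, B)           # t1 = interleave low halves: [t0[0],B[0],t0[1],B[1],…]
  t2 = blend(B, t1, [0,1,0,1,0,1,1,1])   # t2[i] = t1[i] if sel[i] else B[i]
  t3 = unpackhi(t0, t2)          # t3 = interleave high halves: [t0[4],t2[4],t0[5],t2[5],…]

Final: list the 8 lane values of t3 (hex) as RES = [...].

RES = [0x56, 0x8b, 0x41, 0xad, 0x91, 0x41, 0x3b, 0x7c]

t0 = [0x7c, 0x30, 0x78, 0x41, 0x56, 0x41, 0x91, 0x3b]
t1 = [0x7c, 0x0d, 0x30, 0x95, 0x78, 0xad, 0x41, 0x7c]
t2 = [0x0d, 0x0d, 0xad, 0x95, 0x8b, 0xad, 0x41, 0x7c]
t3 = [0x56, 0x8b, 0x41, 0xad, 0x91, 0x41, 0x3b, 0x7c]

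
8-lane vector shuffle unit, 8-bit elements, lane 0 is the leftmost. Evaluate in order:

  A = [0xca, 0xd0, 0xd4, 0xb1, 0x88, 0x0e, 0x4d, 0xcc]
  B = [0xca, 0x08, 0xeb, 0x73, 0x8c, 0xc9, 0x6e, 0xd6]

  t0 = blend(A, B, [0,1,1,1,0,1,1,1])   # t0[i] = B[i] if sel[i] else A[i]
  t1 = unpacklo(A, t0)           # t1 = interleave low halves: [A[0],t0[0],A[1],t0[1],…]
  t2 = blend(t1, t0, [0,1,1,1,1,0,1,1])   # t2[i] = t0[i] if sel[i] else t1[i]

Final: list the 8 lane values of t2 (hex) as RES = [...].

RES = [ 0xca  0x08  0xeb  0x73  0x88  0xeb  0x6e  0xd6 ]

→ t0 |ca|08|eb|73|88|c9|6e|d6|
→ t1 |ca|ca|d0|08|d4|eb|b1|73|
→ t2 |ca|08|eb|73|88|eb|6e|d6|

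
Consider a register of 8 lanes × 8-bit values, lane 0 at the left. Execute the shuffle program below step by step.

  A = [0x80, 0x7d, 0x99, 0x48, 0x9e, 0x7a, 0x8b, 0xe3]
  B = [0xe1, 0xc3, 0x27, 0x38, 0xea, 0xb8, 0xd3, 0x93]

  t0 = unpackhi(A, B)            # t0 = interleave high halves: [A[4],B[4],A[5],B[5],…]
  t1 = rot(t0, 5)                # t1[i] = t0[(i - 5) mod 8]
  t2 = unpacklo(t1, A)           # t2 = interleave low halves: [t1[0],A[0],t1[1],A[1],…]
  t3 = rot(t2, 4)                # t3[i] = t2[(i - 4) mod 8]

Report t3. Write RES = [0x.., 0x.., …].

  t0: 9e ea 7a b8 8b d3 e3 93
  t1: b8 8b d3 e3 93 9e ea 7a
  t2: b8 80 8b 7d d3 99 e3 48
  t3: d3 99 e3 48 b8 80 8b 7d

RES = [ 0xd3  0x99  0xe3  0x48  0xb8  0x80  0x8b  0x7d ]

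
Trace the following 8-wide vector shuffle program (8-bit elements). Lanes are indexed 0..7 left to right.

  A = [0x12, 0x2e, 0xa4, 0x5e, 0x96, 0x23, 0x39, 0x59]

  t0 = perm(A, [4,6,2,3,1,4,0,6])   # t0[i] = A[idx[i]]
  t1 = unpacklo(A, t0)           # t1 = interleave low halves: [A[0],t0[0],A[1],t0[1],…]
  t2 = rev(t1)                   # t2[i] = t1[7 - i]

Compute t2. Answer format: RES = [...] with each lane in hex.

RES = [ 0x5e  0x5e  0xa4  0xa4  0x39  0x2e  0x96  0x12 ]

  t0: 96 39 a4 5e 2e 96 12 39
  t1: 12 96 2e 39 a4 a4 5e 5e
  t2: 5e 5e a4 a4 39 2e 96 12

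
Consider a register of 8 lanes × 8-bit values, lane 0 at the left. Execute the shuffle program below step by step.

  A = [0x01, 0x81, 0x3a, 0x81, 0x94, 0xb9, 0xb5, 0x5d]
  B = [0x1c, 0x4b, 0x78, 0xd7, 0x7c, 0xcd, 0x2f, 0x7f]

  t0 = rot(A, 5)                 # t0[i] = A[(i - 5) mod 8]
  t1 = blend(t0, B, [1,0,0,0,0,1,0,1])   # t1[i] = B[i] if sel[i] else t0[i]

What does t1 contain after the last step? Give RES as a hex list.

RES = [ 0x1c  0x94  0xb9  0xb5  0x5d  0xcd  0x81  0x7f ]

t0 = [0x81, 0x94, 0xb9, 0xb5, 0x5d, 0x01, 0x81, 0x3a]
t1 = [0x1c, 0x94, 0xb9, 0xb5, 0x5d, 0xcd, 0x81, 0x7f]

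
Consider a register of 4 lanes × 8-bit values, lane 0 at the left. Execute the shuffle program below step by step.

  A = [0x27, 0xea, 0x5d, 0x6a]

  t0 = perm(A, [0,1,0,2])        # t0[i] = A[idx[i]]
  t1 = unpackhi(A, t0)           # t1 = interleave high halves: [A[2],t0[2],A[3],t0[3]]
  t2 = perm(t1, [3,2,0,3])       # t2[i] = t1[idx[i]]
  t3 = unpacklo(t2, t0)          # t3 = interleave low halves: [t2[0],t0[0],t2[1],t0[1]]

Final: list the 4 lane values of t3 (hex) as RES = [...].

RES = [0x5d, 0x27, 0x6a, 0xea]

  t0: 27 ea 27 5d
  t1: 5d 27 6a 5d
  t2: 5d 6a 5d 5d
  t3: 5d 27 6a ea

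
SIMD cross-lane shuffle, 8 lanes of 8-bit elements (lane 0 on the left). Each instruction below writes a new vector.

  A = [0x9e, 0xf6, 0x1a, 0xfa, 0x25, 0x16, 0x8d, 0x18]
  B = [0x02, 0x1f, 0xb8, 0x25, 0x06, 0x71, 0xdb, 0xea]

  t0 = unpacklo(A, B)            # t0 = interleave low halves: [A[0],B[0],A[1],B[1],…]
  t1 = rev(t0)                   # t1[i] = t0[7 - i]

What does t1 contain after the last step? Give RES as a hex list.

t0 = [0x9e, 0x02, 0xf6, 0x1f, 0x1a, 0xb8, 0xfa, 0x25]
t1 = [0x25, 0xfa, 0xb8, 0x1a, 0x1f, 0xf6, 0x02, 0x9e]

RES = [0x25, 0xfa, 0xb8, 0x1a, 0x1f, 0xf6, 0x02, 0x9e]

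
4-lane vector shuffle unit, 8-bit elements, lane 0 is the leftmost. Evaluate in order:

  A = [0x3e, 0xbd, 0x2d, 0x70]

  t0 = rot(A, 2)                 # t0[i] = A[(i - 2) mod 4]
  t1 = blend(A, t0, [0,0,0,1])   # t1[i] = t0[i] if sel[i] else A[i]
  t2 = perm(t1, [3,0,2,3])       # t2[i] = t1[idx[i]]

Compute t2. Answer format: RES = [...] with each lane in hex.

  t0: 2d 70 3e bd
  t1: 3e bd 2d bd
  t2: bd 3e 2d bd

RES = [0xbd, 0x3e, 0x2d, 0xbd]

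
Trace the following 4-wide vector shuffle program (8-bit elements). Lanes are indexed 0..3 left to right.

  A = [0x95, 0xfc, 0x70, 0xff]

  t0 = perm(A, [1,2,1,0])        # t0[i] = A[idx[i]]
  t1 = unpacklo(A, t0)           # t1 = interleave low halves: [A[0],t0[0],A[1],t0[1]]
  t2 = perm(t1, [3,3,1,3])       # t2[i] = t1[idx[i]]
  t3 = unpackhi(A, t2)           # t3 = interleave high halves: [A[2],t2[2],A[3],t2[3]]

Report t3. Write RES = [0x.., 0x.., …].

RES = [0x70, 0xfc, 0xff, 0x70]

  t0: fc 70 fc 95
  t1: 95 fc fc 70
  t2: 70 70 fc 70
  t3: 70 fc ff 70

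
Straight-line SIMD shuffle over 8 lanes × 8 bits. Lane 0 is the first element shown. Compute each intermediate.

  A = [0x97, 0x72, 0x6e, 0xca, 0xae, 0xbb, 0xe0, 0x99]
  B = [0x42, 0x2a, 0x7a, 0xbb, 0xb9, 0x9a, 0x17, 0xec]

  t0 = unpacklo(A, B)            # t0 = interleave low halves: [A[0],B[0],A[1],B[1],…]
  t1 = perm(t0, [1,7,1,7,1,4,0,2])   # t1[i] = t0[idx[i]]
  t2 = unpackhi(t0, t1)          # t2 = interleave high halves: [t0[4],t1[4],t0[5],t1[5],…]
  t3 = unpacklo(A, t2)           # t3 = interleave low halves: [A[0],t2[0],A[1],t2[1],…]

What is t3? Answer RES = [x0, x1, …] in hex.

→ t0 |97|42|72|2a|6e|7a|ca|bb|
→ t1 |42|bb|42|bb|42|6e|97|72|
→ t2 |6e|42|7a|6e|ca|97|bb|72|
→ t3 |97|6e|72|42|6e|7a|ca|6e|

RES = [0x97, 0x6e, 0x72, 0x42, 0x6e, 0x7a, 0xca, 0x6e]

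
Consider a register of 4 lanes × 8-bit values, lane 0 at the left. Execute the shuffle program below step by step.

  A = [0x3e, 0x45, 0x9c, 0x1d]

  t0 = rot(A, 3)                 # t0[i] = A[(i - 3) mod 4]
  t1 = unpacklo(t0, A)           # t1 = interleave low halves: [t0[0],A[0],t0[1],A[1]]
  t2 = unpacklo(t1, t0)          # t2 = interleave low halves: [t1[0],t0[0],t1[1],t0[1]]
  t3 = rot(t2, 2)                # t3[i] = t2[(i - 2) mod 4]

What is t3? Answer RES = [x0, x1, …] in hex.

  t0: 45 9c 1d 3e
  t1: 45 3e 9c 45
  t2: 45 45 3e 9c
  t3: 3e 9c 45 45

RES = [ 0x3e  0x9c  0x45  0x45 ]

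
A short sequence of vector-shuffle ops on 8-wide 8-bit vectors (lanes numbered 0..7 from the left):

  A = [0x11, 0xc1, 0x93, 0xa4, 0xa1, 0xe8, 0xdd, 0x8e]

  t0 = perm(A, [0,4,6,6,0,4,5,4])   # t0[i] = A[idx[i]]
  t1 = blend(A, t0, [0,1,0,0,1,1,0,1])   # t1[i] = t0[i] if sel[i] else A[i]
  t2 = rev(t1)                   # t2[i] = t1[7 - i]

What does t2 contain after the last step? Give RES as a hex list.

RES = [0xa1, 0xdd, 0xa1, 0x11, 0xa4, 0x93, 0xa1, 0x11]

  t0: 11 a1 dd dd 11 a1 e8 a1
  t1: 11 a1 93 a4 11 a1 dd a1
  t2: a1 dd a1 11 a4 93 a1 11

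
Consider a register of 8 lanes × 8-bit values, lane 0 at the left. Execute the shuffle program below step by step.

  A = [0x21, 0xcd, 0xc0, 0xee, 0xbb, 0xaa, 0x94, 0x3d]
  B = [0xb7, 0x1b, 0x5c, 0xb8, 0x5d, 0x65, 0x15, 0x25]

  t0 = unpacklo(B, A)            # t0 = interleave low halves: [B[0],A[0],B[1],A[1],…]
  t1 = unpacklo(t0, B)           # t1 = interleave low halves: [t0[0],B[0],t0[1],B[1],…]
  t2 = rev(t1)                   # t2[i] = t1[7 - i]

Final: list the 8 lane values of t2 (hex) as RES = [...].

  t0: b7 21 1b cd 5c c0 b8 ee
  t1: b7 b7 21 1b 1b 5c cd b8
  t2: b8 cd 5c 1b 1b 21 b7 b7

RES = [ 0xb8  0xcd  0x5c  0x1b  0x1b  0x21  0xb7  0xb7 ]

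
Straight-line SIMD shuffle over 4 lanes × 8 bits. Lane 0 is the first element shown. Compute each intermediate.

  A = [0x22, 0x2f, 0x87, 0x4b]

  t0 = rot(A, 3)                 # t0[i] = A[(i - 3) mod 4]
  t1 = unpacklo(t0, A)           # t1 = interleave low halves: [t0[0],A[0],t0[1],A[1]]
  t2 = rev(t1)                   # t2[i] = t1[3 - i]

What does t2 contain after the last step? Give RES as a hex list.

RES = [0x2f, 0x87, 0x22, 0x2f]

→ t0 |2f|87|4b|22|
→ t1 |2f|22|87|2f|
→ t2 |2f|87|22|2f|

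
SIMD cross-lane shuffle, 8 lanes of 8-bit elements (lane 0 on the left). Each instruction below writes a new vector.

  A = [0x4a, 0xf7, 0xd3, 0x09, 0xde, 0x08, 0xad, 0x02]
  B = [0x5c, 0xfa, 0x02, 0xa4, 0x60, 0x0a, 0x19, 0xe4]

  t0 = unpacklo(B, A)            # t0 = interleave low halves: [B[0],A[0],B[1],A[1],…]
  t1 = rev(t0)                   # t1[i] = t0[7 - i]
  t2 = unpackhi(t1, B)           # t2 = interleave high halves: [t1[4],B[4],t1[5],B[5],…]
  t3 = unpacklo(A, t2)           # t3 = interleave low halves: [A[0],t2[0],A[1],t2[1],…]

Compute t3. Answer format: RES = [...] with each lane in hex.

RES = [0x4a, 0xf7, 0xf7, 0x60, 0xd3, 0xfa, 0x09, 0x0a]

→ t0 |5c|4a|fa|f7|02|d3|a4|09|
→ t1 |09|a4|d3|02|f7|fa|4a|5c|
→ t2 |f7|60|fa|0a|4a|19|5c|e4|
→ t3 |4a|f7|f7|60|d3|fa|09|0a|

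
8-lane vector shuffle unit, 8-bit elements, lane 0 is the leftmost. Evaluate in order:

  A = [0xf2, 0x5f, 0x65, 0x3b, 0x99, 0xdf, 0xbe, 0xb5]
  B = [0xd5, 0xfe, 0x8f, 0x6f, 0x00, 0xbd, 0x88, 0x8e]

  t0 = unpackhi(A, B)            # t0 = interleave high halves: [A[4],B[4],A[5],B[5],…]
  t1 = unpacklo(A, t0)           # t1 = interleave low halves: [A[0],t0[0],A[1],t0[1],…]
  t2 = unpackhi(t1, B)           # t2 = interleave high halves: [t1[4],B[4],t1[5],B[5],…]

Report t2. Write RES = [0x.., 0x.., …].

RES = [ 0x65  0x00  0xdf  0xbd  0x3b  0x88  0xbd  0x8e ]

t0 = [0x99, 0x00, 0xdf, 0xbd, 0xbe, 0x88, 0xb5, 0x8e]
t1 = [0xf2, 0x99, 0x5f, 0x00, 0x65, 0xdf, 0x3b, 0xbd]
t2 = [0x65, 0x00, 0xdf, 0xbd, 0x3b, 0x88, 0xbd, 0x8e]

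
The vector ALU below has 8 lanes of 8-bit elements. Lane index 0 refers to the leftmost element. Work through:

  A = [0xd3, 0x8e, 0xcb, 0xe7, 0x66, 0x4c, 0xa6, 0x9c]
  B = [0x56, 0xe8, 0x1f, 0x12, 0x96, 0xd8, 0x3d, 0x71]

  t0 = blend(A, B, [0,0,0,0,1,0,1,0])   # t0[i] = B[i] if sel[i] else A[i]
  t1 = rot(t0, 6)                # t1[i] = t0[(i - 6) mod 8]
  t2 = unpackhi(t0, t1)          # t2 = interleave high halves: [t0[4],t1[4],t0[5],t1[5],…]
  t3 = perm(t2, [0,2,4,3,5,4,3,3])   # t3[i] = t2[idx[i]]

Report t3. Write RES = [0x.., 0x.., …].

  t0: d3 8e cb e7 96 4c 3d 9c
  t1: cb e7 96 4c 3d 9c d3 8e
  t2: 96 3d 4c 9c 3d d3 9c 8e
  t3: 96 4c 3d 9c d3 3d 9c 9c

RES = [ 0x96  0x4c  0x3d  0x9c  0xd3  0x3d  0x9c  0x9c ]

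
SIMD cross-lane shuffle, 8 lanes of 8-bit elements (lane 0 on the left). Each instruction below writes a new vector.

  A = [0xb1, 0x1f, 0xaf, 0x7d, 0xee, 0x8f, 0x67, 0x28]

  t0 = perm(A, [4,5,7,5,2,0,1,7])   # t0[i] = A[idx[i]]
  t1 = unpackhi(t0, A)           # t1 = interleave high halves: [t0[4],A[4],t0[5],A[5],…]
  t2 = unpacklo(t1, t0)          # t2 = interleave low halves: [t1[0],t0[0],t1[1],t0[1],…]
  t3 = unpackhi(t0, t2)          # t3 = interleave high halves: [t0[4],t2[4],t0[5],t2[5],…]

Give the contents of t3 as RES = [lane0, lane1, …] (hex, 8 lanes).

RES = [0xaf, 0xb1, 0xb1, 0x28, 0x1f, 0x8f, 0x28, 0x8f]

t0 = [0xee, 0x8f, 0x28, 0x8f, 0xaf, 0xb1, 0x1f, 0x28]
t1 = [0xaf, 0xee, 0xb1, 0x8f, 0x1f, 0x67, 0x28, 0x28]
t2 = [0xaf, 0xee, 0xee, 0x8f, 0xb1, 0x28, 0x8f, 0x8f]
t3 = [0xaf, 0xb1, 0xb1, 0x28, 0x1f, 0x8f, 0x28, 0x8f]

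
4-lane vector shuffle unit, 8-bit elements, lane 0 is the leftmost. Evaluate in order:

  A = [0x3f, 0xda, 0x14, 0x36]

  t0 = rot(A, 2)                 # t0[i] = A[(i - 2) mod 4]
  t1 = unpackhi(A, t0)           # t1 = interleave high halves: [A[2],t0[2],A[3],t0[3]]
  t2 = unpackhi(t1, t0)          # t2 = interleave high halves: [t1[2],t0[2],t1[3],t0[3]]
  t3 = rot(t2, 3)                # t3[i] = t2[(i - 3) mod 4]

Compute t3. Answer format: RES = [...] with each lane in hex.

  t0: 14 36 3f da
  t1: 14 3f 36 da
  t2: 36 3f da da
  t3: 3f da da 36

RES = [ 0x3f  0xda  0xda  0x36 ]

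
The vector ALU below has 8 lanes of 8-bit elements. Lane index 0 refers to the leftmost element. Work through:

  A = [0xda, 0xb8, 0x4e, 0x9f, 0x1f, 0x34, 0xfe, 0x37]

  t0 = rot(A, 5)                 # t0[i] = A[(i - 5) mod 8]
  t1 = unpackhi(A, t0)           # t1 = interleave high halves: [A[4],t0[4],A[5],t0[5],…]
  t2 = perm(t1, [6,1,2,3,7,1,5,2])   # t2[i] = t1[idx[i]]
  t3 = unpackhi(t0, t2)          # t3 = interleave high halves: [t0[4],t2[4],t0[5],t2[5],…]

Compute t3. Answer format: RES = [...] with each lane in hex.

RES = [ 0x37  0x4e  0xda  0x37  0xb8  0xb8  0x4e  0x34 ]

  t0: 9f 1f 34 fe 37 da b8 4e
  t1: 1f 37 34 da fe b8 37 4e
  t2: 37 37 34 da 4e 37 b8 34
  t3: 37 4e da 37 b8 b8 4e 34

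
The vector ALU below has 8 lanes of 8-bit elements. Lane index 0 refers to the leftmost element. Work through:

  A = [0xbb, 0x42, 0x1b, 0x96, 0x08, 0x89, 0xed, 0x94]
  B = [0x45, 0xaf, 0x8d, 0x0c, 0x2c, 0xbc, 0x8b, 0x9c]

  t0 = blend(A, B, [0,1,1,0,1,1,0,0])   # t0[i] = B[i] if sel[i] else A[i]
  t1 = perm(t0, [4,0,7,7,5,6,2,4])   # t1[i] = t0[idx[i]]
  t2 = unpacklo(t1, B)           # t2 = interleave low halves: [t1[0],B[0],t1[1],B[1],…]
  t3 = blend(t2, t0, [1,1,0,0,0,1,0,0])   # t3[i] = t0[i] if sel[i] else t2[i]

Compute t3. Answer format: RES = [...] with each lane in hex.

t0 = [0xbb, 0xaf, 0x8d, 0x96, 0x2c, 0xbc, 0xed, 0x94]
t1 = [0x2c, 0xbb, 0x94, 0x94, 0xbc, 0xed, 0x8d, 0x2c]
t2 = [0x2c, 0x45, 0xbb, 0xaf, 0x94, 0x8d, 0x94, 0x0c]
t3 = [0xbb, 0xaf, 0xbb, 0xaf, 0x94, 0xbc, 0x94, 0x0c]

RES = [ 0xbb  0xaf  0xbb  0xaf  0x94  0xbc  0x94  0x0c ]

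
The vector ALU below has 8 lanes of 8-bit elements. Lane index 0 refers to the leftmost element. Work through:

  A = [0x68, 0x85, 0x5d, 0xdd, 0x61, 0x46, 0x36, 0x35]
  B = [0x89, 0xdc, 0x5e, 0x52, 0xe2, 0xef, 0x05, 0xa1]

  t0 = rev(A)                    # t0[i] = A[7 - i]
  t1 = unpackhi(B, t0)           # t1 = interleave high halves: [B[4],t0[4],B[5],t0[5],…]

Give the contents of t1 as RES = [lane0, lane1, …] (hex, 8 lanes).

t0 = [0x35, 0x36, 0x46, 0x61, 0xdd, 0x5d, 0x85, 0x68]
t1 = [0xe2, 0xdd, 0xef, 0x5d, 0x05, 0x85, 0xa1, 0x68]

RES = [ 0xe2  0xdd  0xef  0x5d  0x05  0x85  0xa1  0x68 ]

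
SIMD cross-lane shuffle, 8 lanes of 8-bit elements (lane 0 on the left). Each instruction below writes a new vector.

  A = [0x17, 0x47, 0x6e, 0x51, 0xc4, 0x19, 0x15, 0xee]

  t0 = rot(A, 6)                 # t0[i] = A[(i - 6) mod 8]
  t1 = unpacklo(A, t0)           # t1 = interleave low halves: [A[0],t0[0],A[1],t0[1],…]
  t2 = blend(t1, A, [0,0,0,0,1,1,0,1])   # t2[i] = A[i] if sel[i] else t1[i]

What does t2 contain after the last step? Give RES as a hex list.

→ t0 |6e|51|c4|19|15|ee|17|47|
→ t1 |17|6e|47|51|6e|c4|51|19|
→ t2 |17|6e|47|51|c4|19|51|ee|

RES = [0x17, 0x6e, 0x47, 0x51, 0xc4, 0x19, 0x51, 0xee]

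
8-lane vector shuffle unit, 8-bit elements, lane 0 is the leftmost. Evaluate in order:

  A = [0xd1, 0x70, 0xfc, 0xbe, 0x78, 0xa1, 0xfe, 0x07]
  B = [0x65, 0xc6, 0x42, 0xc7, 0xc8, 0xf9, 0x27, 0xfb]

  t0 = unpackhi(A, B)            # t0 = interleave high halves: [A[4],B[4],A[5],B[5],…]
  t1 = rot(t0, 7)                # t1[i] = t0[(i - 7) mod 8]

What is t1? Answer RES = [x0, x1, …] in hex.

RES = [ 0xc8  0xa1  0xf9  0xfe  0x27  0x07  0xfb  0x78 ]

t0 = [0x78, 0xc8, 0xa1, 0xf9, 0xfe, 0x27, 0x07, 0xfb]
t1 = [0xc8, 0xa1, 0xf9, 0xfe, 0x27, 0x07, 0xfb, 0x78]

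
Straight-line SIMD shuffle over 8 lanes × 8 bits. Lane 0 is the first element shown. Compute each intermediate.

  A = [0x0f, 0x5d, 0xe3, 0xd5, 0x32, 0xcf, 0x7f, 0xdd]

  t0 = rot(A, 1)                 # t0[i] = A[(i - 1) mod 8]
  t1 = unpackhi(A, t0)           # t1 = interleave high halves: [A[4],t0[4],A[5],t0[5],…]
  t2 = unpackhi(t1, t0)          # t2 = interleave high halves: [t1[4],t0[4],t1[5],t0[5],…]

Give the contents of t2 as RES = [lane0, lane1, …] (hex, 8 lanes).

→ t0 |dd|0f|5d|e3|d5|32|cf|7f|
→ t1 |32|d5|cf|32|7f|cf|dd|7f|
→ t2 |7f|d5|cf|32|dd|cf|7f|7f|

RES = [ 0x7f  0xd5  0xcf  0x32  0xdd  0xcf  0x7f  0x7f ]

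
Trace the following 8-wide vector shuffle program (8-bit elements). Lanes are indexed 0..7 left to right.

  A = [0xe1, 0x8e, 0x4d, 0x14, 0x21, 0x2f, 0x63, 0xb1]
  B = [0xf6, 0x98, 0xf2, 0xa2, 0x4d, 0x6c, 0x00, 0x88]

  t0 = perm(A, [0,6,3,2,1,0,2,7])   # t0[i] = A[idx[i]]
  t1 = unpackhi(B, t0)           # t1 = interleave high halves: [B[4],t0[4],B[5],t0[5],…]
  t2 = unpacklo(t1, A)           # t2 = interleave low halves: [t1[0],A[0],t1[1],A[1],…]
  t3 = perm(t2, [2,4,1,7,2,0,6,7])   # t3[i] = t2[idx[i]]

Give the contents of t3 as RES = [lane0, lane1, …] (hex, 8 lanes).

RES = [0x8e, 0x6c, 0xe1, 0x14, 0x8e, 0x4d, 0xe1, 0x14]

  t0: e1 63 14 4d 8e e1 4d b1
  t1: 4d 8e 6c e1 00 4d 88 b1
  t2: 4d e1 8e 8e 6c 4d e1 14
  t3: 8e 6c e1 14 8e 4d e1 14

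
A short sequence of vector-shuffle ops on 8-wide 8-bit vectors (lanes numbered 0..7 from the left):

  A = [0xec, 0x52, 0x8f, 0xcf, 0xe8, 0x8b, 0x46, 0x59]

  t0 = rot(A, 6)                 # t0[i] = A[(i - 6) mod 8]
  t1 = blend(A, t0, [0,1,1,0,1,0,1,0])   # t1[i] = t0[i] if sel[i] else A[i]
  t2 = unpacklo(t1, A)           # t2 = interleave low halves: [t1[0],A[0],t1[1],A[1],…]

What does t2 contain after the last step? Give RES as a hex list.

RES = [0xec, 0xec, 0xcf, 0x52, 0xe8, 0x8f, 0xcf, 0xcf]

→ t0 |8f|cf|e8|8b|46|59|ec|52|
→ t1 |ec|cf|e8|cf|46|8b|ec|59|
→ t2 |ec|ec|cf|52|e8|8f|cf|cf|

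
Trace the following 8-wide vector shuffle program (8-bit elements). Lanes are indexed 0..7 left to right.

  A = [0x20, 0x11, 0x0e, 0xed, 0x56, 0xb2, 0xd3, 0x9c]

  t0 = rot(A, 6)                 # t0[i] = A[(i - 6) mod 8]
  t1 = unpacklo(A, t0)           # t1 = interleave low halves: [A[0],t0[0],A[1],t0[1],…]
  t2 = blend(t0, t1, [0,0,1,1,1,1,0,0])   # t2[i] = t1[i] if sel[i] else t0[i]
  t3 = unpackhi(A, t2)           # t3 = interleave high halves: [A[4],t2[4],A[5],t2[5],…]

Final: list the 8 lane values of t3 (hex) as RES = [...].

t0 = [0x0e, 0xed, 0x56, 0xb2, 0xd3, 0x9c, 0x20, 0x11]
t1 = [0x20, 0x0e, 0x11, 0xed, 0x0e, 0x56, 0xed, 0xb2]
t2 = [0x0e, 0xed, 0x11, 0xed, 0x0e, 0x56, 0x20, 0x11]
t3 = [0x56, 0x0e, 0xb2, 0x56, 0xd3, 0x20, 0x9c, 0x11]

RES = [ 0x56  0x0e  0xb2  0x56  0xd3  0x20  0x9c  0x11 ]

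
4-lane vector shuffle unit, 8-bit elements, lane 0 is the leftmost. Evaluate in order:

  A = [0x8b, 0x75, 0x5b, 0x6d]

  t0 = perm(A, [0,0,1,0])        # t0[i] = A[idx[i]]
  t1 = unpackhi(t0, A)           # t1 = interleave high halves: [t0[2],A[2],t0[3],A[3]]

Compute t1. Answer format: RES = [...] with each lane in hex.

t0 = [0x8b, 0x8b, 0x75, 0x8b]
t1 = [0x75, 0x5b, 0x8b, 0x6d]

RES = [0x75, 0x5b, 0x8b, 0x6d]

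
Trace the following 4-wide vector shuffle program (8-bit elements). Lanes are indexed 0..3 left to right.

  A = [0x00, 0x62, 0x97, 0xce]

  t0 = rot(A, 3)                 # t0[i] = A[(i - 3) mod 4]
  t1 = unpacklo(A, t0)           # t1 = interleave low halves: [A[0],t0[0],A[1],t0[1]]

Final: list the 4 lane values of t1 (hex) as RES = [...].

  t0: 62 97 ce 00
  t1: 00 62 62 97

RES = [ 0x00  0x62  0x62  0x97 ]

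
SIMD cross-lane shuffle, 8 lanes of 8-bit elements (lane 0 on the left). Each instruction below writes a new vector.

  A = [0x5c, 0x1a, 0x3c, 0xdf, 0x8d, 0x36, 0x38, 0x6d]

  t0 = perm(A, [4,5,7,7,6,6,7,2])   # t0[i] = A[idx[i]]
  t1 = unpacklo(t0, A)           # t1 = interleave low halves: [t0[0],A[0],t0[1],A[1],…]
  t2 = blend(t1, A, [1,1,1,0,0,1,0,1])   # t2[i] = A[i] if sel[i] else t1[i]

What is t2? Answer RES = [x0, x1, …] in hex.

→ t0 |8d|36|6d|6d|38|38|6d|3c|
→ t1 |8d|5c|36|1a|6d|3c|6d|df|
→ t2 |5c|1a|3c|1a|6d|36|6d|6d|

RES = [ 0x5c  0x1a  0x3c  0x1a  0x6d  0x36  0x6d  0x6d ]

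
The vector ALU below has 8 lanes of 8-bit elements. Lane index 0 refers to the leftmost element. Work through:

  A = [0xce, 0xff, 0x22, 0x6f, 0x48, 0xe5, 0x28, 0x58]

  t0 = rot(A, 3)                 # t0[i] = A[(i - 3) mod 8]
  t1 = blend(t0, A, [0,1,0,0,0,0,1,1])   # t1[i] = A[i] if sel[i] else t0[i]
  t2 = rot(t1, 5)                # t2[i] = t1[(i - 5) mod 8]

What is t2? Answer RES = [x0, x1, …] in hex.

  t0: e5 28 58 ce ff 22 6f 48
  t1: e5 ff 58 ce ff 22 28 58
  t2: ce ff 22 28 58 e5 ff 58

RES = [ 0xce  0xff  0x22  0x28  0x58  0xe5  0xff  0x58 ]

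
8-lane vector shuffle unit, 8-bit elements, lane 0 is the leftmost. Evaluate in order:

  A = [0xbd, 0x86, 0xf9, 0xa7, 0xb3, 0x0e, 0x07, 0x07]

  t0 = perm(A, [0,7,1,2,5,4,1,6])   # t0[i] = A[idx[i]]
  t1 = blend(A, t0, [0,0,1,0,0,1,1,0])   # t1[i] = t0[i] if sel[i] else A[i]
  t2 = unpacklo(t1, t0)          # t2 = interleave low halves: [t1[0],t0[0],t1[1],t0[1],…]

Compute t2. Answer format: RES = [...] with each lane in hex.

t0 = [0xbd, 0x07, 0x86, 0xf9, 0x0e, 0xb3, 0x86, 0x07]
t1 = [0xbd, 0x86, 0x86, 0xa7, 0xb3, 0xb3, 0x86, 0x07]
t2 = [0xbd, 0xbd, 0x86, 0x07, 0x86, 0x86, 0xa7, 0xf9]

RES = [ 0xbd  0xbd  0x86  0x07  0x86  0x86  0xa7  0xf9 ]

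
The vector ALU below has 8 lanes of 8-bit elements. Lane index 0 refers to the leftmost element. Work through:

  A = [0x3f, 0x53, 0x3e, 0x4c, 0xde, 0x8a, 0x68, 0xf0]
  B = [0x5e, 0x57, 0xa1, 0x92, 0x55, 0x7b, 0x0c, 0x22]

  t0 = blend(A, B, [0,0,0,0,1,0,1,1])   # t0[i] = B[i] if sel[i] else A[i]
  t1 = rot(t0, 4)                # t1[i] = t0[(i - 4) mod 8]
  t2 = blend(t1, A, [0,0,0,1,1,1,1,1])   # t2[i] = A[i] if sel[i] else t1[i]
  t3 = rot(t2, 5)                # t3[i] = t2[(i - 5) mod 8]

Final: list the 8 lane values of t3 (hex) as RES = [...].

  t0: 3f 53 3e 4c 55 8a 0c 22
  t1: 55 8a 0c 22 3f 53 3e 4c
  t2: 55 8a 0c 4c de 8a 68 f0
  t3: 4c de 8a 68 f0 55 8a 0c

RES = [0x4c, 0xde, 0x8a, 0x68, 0xf0, 0x55, 0x8a, 0x0c]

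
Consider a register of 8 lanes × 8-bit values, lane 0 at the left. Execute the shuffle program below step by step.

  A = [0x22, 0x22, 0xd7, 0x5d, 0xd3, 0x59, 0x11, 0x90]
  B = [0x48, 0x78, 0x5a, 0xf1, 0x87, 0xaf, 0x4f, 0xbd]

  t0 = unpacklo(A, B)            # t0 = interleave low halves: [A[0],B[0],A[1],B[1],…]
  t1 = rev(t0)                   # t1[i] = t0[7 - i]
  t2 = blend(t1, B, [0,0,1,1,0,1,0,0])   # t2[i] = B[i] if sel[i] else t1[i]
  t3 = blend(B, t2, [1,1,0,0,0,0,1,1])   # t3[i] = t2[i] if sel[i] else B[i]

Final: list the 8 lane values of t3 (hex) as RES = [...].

  t0: 22 48 22 78 d7 5a 5d f1
  t1: f1 5d 5a d7 78 22 48 22
  t2: f1 5d 5a f1 78 af 48 22
  t3: f1 5d 5a f1 87 af 48 22

RES = [0xf1, 0x5d, 0x5a, 0xf1, 0x87, 0xaf, 0x48, 0x22]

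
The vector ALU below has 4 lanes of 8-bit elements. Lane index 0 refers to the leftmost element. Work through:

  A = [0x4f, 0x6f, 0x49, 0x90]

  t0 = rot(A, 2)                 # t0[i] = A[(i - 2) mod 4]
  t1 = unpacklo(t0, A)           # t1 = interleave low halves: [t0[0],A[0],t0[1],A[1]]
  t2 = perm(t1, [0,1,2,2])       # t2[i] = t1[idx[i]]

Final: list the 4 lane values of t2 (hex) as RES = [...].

→ t0 |49|90|4f|6f|
→ t1 |49|4f|90|6f|
→ t2 |49|4f|90|90|

RES = [ 0x49  0x4f  0x90  0x90 ]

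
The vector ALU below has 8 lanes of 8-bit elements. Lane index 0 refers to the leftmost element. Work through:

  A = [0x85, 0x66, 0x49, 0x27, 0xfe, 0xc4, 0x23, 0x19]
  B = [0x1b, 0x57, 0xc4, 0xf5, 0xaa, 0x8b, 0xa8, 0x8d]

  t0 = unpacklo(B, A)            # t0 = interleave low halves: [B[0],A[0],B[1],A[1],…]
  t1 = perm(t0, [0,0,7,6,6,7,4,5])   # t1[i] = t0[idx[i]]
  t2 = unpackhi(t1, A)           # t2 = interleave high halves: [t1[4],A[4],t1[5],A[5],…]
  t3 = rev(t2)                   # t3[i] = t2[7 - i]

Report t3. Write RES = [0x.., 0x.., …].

t0 = [0x1b, 0x85, 0x57, 0x66, 0xc4, 0x49, 0xf5, 0x27]
t1 = [0x1b, 0x1b, 0x27, 0xf5, 0xf5, 0x27, 0xc4, 0x49]
t2 = [0xf5, 0xfe, 0x27, 0xc4, 0xc4, 0x23, 0x49, 0x19]
t3 = [0x19, 0x49, 0x23, 0xc4, 0xc4, 0x27, 0xfe, 0xf5]

RES = [ 0x19  0x49  0x23  0xc4  0xc4  0x27  0xfe  0xf5 ]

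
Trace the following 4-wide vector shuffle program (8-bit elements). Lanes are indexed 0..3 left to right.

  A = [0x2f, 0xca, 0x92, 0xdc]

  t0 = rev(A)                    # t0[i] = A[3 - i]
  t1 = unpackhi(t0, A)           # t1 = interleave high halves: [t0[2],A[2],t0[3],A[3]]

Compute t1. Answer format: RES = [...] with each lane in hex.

→ t0 |dc|92|ca|2f|
→ t1 |ca|92|2f|dc|

RES = [ 0xca  0x92  0x2f  0xdc ]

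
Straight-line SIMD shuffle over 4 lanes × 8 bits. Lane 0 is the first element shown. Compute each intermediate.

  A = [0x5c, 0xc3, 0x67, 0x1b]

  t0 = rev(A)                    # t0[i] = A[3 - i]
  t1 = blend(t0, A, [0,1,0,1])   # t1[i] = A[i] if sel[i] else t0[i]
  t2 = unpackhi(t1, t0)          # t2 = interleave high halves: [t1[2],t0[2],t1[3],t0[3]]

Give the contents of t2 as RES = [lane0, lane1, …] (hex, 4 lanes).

RES = [0xc3, 0xc3, 0x1b, 0x5c]

  t0: 1b 67 c3 5c
  t1: 1b c3 c3 1b
  t2: c3 c3 1b 5c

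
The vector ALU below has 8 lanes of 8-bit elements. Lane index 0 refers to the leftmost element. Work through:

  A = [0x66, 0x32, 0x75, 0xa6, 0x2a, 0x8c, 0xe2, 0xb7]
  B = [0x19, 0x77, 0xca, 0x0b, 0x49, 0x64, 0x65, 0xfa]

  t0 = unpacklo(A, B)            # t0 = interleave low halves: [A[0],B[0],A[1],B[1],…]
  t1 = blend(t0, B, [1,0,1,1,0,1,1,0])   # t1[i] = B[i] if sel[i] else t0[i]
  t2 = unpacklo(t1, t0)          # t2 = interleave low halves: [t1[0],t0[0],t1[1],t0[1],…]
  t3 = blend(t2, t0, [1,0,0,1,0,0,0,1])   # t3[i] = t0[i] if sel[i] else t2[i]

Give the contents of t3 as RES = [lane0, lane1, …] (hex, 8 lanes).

RES = [ 0x66  0x66  0x19  0x77  0xca  0x32  0x0b  0x0b ]

→ t0 |66|19|32|77|75|ca|a6|0b|
→ t1 |19|19|ca|0b|75|64|65|0b|
→ t2 |19|66|19|19|ca|32|0b|77|
→ t3 |66|66|19|77|ca|32|0b|0b|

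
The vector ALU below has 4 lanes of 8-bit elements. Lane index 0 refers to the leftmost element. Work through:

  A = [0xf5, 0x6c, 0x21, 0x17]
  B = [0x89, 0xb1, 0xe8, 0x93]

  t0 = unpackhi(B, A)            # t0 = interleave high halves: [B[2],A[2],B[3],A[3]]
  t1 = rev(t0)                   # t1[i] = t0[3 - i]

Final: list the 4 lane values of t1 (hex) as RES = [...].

  t0: e8 21 93 17
  t1: 17 93 21 e8

RES = [ 0x17  0x93  0x21  0xe8 ]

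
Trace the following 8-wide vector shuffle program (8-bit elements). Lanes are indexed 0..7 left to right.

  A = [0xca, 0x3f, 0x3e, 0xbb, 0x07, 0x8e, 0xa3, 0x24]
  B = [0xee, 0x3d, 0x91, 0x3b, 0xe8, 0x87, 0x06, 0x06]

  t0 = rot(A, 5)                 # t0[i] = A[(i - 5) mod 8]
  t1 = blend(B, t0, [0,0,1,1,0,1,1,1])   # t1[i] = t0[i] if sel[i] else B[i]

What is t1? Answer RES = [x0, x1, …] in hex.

→ t0 |bb|07|8e|a3|24|ca|3f|3e|
→ t1 |ee|3d|8e|a3|e8|ca|3f|3e|

RES = [ 0xee  0x3d  0x8e  0xa3  0xe8  0xca  0x3f  0x3e ]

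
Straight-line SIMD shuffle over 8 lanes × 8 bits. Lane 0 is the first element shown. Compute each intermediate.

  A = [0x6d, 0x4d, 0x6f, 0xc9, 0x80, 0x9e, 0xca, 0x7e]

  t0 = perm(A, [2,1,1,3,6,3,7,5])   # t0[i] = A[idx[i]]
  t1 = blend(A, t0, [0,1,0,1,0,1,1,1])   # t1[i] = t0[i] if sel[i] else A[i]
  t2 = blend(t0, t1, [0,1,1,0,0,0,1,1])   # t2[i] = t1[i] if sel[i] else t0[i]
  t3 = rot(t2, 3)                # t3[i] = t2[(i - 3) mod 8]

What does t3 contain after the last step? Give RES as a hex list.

  t0: 6f 4d 4d c9 ca c9 7e 9e
  t1: 6d 4d 6f c9 80 c9 7e 9e
  t2: 6f 4d 6f c9 ca c9 7e 9e
  t3: c9 7e 9e 6f 4d 6f c9 ca

RES = [ 0xc9  0x7e  0x9e  0x6f  0x4d  0x6f  0xc9  0xca ]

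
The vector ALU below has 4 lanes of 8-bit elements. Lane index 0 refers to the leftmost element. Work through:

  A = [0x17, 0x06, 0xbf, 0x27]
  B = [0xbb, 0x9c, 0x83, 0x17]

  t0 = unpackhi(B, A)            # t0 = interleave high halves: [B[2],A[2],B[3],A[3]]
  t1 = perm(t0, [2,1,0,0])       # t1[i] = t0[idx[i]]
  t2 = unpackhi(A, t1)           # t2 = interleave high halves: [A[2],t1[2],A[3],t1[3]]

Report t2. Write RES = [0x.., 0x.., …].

RES = [ 0xbf  0x83  0x27  0x83 ]

  t0: 83 bf 17 27
  t1: 17 bf 83 83
  t2: bf 83 27 83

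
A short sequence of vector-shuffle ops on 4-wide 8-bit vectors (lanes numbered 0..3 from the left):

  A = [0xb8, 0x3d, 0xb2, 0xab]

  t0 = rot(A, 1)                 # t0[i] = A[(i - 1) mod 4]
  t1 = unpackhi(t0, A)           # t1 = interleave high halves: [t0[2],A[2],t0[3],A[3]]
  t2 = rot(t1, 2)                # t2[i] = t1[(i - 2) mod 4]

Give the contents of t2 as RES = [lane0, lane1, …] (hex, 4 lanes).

t0 = [0xab, 0xb8, 0x3d, 0xb2]
t1 = [0x3d, 0xb2, 0xb2, 0xab]
t2 = [0xb2, 0xab, 0x3d, 0xb2]

RES = [ 0xb2  0xab  0x3d  0xb2 ]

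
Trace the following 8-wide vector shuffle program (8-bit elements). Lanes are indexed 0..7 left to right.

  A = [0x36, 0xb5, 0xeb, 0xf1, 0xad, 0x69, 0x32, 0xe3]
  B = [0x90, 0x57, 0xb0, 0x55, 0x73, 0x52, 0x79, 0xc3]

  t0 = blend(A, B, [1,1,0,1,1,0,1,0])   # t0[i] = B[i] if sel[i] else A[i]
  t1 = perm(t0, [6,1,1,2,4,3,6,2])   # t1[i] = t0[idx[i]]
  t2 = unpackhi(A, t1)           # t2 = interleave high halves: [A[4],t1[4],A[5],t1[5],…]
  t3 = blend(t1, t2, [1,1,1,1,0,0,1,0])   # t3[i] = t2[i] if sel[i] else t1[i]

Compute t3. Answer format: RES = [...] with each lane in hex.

t0 = [0x90, 0x57, 0xeb, 0x55, 0x73, 0x69, 0x79, 0xe3]
t1 = [0x79, 0x57, 0x57, 0xeb, 0x73, 0x55, 0x79, 0xeb]
t2 = [0xad, 0x73, 0x69, 0x55, 0x32, 0x79, 0xe3, 0xeb]
t3 = [0xad, 0x73, 0x69, 0x55, 0x73, 0x55, 0xe3, 0xeb]

RES = [0xad, 0x73, 0x69, 0x55, 0x73, 0x55, 0xe3, 0xeb]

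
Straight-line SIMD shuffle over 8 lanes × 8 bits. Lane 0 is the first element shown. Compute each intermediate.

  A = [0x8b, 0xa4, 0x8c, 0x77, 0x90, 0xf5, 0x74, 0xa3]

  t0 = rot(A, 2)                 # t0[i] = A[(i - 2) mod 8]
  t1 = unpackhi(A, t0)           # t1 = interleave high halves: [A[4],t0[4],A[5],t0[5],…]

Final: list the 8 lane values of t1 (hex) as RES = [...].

RES = [ 0x90  0x8c  0xf5  0x77  0x74  0x90  0xa3  0xf5 ]

→ t0 |74|a3|8b|a4|8c|77|90|f5|
→ t1 |90|8c|f5|77|74|90|a3|f5|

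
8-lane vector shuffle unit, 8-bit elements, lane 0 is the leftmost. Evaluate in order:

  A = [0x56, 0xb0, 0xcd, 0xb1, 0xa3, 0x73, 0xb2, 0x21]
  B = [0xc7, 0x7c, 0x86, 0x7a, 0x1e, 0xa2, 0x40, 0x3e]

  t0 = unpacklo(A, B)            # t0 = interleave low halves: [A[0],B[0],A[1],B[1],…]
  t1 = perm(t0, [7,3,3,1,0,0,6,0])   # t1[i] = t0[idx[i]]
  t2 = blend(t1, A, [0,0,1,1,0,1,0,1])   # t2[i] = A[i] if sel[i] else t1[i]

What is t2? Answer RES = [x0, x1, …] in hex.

→ t0 |56|c7|b0|7c|cd|86|b1|7a|
→ t1 |7a|7c|7c|c7|56|56|b1|56|
→ t2 |7a|7c|cd|b1|56|73|b1|21|

RES = [ 0x7a  0x7c  0xcd  0xb1  0x56  0x73  0xb1  0x21 ]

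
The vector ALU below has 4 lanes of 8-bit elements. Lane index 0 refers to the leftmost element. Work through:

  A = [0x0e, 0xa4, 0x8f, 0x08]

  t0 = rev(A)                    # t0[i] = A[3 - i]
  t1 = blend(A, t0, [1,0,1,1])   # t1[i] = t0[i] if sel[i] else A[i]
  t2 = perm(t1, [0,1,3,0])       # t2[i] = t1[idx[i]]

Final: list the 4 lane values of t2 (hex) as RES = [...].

t0 = [0x08, 0x8f, 0xa4, 0x0e]
t1 = [0x08, 0xa4, 0xa4, 0x0e]
t2 = [0x08, 0xa4, 0x0e, 0x08]

RES = [ 0x08  0xa4  0x0e  0x08 ]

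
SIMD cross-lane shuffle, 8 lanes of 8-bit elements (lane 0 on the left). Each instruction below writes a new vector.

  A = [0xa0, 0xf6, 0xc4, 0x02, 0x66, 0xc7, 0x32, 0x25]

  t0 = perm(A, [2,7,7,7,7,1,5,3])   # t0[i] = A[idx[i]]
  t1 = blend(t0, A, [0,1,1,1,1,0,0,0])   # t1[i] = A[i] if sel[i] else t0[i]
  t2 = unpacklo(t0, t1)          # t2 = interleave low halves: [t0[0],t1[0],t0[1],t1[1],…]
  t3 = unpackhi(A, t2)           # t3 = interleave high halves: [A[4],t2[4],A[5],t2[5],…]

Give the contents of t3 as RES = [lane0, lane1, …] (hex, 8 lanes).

RES = [0x66, 0x25, 0xc7, 0xc4, 0x32, 0x25, 0x25, 0x02]

→ t0 |c4|25|25|25|25|f6|c7|02|
→ t1 |c4|f6|c4|02|66|f6|c7|02|
→ t2 |c4|c4|25|f6|25|c4|25|02|
→ t3 |66|25|c7|c4|32|25|25|02|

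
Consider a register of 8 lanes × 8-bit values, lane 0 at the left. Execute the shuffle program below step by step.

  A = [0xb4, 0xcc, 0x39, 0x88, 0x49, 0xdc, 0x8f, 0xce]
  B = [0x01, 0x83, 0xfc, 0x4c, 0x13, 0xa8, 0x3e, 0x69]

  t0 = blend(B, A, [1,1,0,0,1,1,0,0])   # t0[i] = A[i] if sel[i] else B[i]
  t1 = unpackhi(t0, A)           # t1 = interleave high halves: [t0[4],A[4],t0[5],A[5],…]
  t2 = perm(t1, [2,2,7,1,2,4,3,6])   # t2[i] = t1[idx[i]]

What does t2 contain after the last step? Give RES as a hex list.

  t0: b4 cc fc 4c 49 dc 3e 69
  t1: 49 49 dc dc 3e 8f 69 ce
  t2: dc dc ce 49 dc 3e dc 69

RES = [0xdc, 0xdc, 0xce, 0x49, 0xdc, 0x3e, 0xdc, 0x69]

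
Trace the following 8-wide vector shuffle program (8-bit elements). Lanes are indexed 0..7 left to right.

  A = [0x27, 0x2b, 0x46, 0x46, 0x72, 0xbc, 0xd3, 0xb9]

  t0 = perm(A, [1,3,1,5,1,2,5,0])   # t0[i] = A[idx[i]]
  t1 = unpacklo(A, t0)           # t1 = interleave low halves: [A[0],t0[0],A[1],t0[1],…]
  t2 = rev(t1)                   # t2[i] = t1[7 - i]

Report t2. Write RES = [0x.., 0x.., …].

→ t0 |2b|46|2b|bc|2b|46|bc|27|
→ t1 |27|2b|2b|46|46|2b|46|bc|
→ t2 |bc|46|2b|46|46|2b|2b|27|

RES = [0xbc, 0x46, 0x2b, 0x46, 0x46, 0x2b, 0x2b, 0x27]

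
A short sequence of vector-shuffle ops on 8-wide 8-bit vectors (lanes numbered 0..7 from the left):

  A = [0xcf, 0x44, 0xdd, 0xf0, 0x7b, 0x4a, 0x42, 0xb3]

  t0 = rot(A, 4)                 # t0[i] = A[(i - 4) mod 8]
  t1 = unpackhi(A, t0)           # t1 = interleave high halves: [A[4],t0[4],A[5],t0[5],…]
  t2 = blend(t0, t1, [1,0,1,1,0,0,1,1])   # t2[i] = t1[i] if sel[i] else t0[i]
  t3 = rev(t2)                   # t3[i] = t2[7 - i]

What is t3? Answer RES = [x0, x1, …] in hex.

→ t0 |7b|4a|42|b3|cf|44|dd|f0|
→ t1 |7b|cf|4a|44|42|dd|b3|f0|
→ t2 |7b|4a|4a|44|cf|44|b3|f0|
→ t3 |f0|b3|44|cf|44|4a|4a|7b|

RES = [0xf0, 0xb3, 0x44, 0xcf, 0x44, 0x4a, 0x4a, 0x7b]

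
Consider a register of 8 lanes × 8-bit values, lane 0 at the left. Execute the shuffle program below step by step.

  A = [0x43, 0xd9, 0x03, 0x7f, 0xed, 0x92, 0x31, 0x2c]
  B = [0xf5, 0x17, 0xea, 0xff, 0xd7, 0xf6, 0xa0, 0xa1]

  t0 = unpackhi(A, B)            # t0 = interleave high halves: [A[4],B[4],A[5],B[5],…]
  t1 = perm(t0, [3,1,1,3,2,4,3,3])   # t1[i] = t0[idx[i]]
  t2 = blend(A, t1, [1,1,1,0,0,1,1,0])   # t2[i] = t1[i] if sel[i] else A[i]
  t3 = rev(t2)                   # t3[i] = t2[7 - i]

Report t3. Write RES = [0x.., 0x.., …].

RES = [ 0x2c  0xf6  0x31  0xed  0x7f  0xd7  0xd7  0xf6 ]

t0 = [0xed, 0xd7, 0x92, 0xf6, 0x31, 0xa0, 0x2c, 0xa1]
t1 = [0xf6, 0xd7, 0xd7, 0xf6, 0x92, 0x31, 0xf6, 0xf6]
t2 = [0xf6, 0xd7, 0xd7, 0x7f, 0xed, 0x31, 0xf6, 0x2c]
t3 = [0x2c, 0xf6, 0x31, 0xed, 0x7f, 0xd7, 0xd7, 0xf6]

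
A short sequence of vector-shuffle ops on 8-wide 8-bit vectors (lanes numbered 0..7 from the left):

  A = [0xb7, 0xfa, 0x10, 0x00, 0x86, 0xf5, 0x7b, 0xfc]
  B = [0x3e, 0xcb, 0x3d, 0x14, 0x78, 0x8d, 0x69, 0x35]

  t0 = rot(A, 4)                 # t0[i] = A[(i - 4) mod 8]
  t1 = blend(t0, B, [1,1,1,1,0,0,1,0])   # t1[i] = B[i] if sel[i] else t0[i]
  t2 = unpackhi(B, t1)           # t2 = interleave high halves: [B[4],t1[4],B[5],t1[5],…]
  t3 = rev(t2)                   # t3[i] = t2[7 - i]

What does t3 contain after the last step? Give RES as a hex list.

RES = [ 0x00  0x35  0x69  0x69  0xfa  0x8d  0xb7  0x78 ]

  t0: 86 f5 7b fc b7 fa 10 00
  t1: 3e cb 3d 14 b7 fa 69 00
  t2: 78 b7 8d fa 69 69 35 00
  t3: 00 35 69 69 fa 8d b7 78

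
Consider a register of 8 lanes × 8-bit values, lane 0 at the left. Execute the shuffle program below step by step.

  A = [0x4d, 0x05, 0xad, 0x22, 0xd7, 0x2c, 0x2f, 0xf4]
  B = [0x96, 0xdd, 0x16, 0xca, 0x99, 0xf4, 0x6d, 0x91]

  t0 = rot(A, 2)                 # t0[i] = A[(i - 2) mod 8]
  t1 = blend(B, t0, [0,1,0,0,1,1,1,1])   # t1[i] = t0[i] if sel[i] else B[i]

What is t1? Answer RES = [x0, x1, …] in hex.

RES = [0x96, 0xf4, 0x16, 0xca, 0xad, 0x22, 0xd7, 0x2c]

t0 = [0x2f, 0xf4, 0x4d, 0x05, 0xad, 0x22, 0xd7, 0x2c]
t1 = [0x96, 0xf4, 0x16, 0xca, 0xad, 0x22, 0xd7, 0x2c]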